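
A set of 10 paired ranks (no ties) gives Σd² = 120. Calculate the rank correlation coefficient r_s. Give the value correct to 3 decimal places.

ρ = 1 − 6Σd² / [n(n²−1)] = 1 − 6×120 / (10×99)
  = 1 − 720/990 = 1 − 0.7273 ≈ 0.273

0.273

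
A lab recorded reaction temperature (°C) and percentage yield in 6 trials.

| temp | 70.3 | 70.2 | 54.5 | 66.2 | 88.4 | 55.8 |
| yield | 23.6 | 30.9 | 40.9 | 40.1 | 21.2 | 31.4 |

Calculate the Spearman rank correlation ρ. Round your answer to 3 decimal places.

Rank temp: 5, 4, 1, 3, 6, 2
Rank yield: 2, 3, 6, 5, 1, 4
d = rank(temp) − rank(yield): 3, 1, -5, -2, 5, -2; Σd² = 68
ρ = 1 − 6Σd² / [n(n²−1)] = 1 − 6×68 / (6×35) = 1 − 408/210 ≈ -0.943

-0.943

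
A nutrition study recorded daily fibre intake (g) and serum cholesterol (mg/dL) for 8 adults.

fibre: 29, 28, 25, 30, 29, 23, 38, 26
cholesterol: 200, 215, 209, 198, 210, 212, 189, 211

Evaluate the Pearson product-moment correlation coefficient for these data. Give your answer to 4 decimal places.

n = 8, Σx = 228, Σy = 1644, Σx² = 6640, Σy² = 338396, Σxy = 46619
nΣxy − ΣxΣy = 372952 − 374832 = -1880
nΣx² − (Σx)² = 53120 − 51984 = 1136; nΣy² − (Σy)² = 2707168 − 2702736 = 4432
r = -1880 / √(1136 × 4432) = -1880 / 2243.8253 ≈ -0.8379

-0.8379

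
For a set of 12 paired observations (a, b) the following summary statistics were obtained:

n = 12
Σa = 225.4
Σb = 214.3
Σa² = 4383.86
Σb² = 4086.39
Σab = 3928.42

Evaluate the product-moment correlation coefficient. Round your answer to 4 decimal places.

r = (nΣab − ΣaΣb) / √[(nΣa² − (Σa)²)(nΣb² − (Σb)²)]
Numerator: 12×3928.42 − 225.4×214.3 = -1162.18
Denominator: √[(52606.32 − 50805.16)(49036.68 − 45924.49)] = √[1801.16 × 3112.19] = 2367.6047
r = -1162.18 / 2367.6047 ≈ -0.4909

-0.4909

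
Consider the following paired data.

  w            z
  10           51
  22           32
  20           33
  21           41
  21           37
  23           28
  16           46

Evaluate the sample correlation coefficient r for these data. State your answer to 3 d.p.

-0.894

n = 7, Σw = 133, Σz = 268, Σw² = 2651, Σz² = 10664, Σwz = 4892
nΣwz − ΣwΣz = 34244 − 35644 = -1400
nΣw² − (Σw)² = 18557 − 17689 = 868; nΣz² − (Σz)² = 74648 − 71824 = 2824
r = -1400 / √(868 × 2824) = -1400 / 1565.6411 ≈ -0.894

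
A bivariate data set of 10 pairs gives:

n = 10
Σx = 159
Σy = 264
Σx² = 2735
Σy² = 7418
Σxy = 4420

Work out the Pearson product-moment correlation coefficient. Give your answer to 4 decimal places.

r = (nΣxy − ΣxΣy) / √[(nΣx² − (Σx)²)(nΣy² − (Σy)²)]
Numerator: 10×4420 − 159×264 = 2224
Denominator: √[(27350 − 25281)(74180 − 69696)] = √[2069 × 4484] = 3045.8818
r = 2224 / 3045.8818 ≈ 0.7302

0.7302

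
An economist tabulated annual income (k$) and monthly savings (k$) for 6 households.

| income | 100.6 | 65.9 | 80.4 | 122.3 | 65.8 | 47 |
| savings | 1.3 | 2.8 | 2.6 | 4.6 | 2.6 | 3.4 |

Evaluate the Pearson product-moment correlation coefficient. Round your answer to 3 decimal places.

0.190

n = 6, Σx = 482, Σy = 17.3, Σx² = 42423.26, Σy² = 55.77, Σxy = 1417.8
nΣxy − ΣxΣy = 8506.8 − 8338.6 = 168.2
nΣx² − (Σx)² = 254539.56 − 232324 = 22215.56; nΣy² − (Σy)² = 334.62 − 299.29 = 35.33
r = 168.2 / √(22215.56 × 35.33) = 168.2 / 885.9321 ≈ 0.190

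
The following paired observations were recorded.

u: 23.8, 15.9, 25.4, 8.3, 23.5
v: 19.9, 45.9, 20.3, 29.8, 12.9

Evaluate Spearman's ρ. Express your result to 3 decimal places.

Rank u: 4, 2, 5, 1, 3
Rank v: 2, 5, 3, 4, 1
d = rank(u) − rank(v): 2, -3, 2, -3, 2; Σd² = 30
ρ = 1 − 6Σd² / [n(n²−1)] = 1 − 6×30 / (5×24) = 1 − 180/120 ≈ -0.500

-0.500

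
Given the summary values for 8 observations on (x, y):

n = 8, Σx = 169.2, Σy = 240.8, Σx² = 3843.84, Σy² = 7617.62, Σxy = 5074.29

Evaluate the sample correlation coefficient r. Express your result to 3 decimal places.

r = (nΣxy − ΣxΣy) / √[(nΣx² − (Σx)²)(nΣy² − (Σy)²)]
Numerator: 8×5074.29 − 169.2×240.8 = -149.04
Denominator: √[(30750.72 − 28628.64)(60940.96 − 57984.64)] = √[2122.08 × 2956.32] = 2504.7051
r = -149.04 / 2504.7051 ≈ -0.060

-0.060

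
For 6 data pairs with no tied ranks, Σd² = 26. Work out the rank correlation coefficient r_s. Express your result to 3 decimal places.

ρ = 1 − 6Σd² / [n(n²−1)] = 1 − 6×26 / (6×35)
  = 1 − 156/210 = 1 − 0.7429 ≈ 0.257

0.257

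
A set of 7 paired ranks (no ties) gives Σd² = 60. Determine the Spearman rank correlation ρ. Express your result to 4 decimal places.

ρ = 1 − 6Σd² / [n(n²−1)] = 1 − 6×60 / (7×48)
  = 1 − 360/336 = 1 − 1.07143 ≈ -0.0714

-0.0714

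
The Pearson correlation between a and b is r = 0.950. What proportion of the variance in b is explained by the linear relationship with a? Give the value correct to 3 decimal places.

0.903

r² = (0.950)² = 0.903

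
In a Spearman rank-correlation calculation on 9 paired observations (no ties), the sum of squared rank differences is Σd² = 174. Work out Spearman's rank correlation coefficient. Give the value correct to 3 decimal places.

-0.450

ρ = 1 − 6Σd² / [n(n²−1)] = 1 − 6×174 / (9×80)
  = 1 − 1044/720 = 1 − 1.4500 ≈ -0.450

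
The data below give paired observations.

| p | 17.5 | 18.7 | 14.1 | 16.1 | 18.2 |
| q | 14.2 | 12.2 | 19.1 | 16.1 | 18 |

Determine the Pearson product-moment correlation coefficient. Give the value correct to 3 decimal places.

-0.678

n = 5, Σp = 84.6, Σq = 79.6, Σp² = 1445.2, Σq² = 1298.5, Σpq = 1332.76
nΣpq − ΣpΣq = 6663.8 − 6734.16 = -70.36
nΣp² − (Σp)² = 7226 − 7157.16 = 68.84; nΣq² − (Σq)² = 6492.5 − 6336.16 = 156.34
r = -70.36 / √(68.84 × 156.34) = -70.36 / 103.7422 ≈ -0.678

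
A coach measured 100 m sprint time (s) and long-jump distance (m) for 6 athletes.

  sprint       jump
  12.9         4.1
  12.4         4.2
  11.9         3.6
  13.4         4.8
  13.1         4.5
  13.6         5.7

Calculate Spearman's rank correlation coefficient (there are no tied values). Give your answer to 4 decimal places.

Rank sprint: 3, 2, 1, 5, 4, 6
Rank jump: 2, 3, 1, 5, 4, 6
d = rank(sprint) − rank(jump): 1, -1, 0, 0, 0, 0; Σd² = 2
ρ = 1 − 6Σd² / [n(n²−1)] = 1 − 6×2 / (6×35) = 1 − 12/210 ≈ 0.9429

0.9429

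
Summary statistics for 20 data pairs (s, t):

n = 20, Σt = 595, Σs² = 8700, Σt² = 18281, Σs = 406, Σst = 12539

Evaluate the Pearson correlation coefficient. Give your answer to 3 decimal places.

r = (nΣst − ΣsΣt) / √[(nΣs² − (Σs)²)(nΣt² − (Σt)²)]
Numerator: 20×12539 − 406×595 = 9210
Denominator: √[(174000 − 164836)(365620 − 354025)] = √[9164 × 11595] = 10308.0832
r = 9210 / 10308.0832 ≈ 0.893

0.893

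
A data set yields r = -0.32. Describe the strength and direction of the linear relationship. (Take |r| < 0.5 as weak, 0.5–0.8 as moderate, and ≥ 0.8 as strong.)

r = -0.32 < 0 so the relationship is negative.
|r| = 0.32, which falls in the weak range.

weak negative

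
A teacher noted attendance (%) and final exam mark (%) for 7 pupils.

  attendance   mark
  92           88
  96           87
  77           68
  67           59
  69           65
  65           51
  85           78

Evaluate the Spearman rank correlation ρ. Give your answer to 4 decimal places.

0.9643

Rank attendance: 6, 7, 4, 2, 3, 1, 5
Rank mark: 7, 6, 4, 2, 3, 1, 5
d = rank(attendance) − rank(mark): -1, 1, 0, 0, 0, 0, 0; Σd² = 2
ρ = 1 − 6Σd² / [n(n²−1)] = 1 − 6×2 / (7×48) = 1 − 12/336 ≈ 0.9643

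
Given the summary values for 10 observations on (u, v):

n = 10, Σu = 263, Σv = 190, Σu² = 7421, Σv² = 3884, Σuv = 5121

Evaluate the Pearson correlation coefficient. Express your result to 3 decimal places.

0.334

r = (nΣuv − ΣuΣv) / √[(nΣu² − (Σu)²)(nΣv² − (Σv)²)]
Numerator: 10×5121 − 263×190 = 1240
Denominator: √[(74210 − 69169)(38840 − 36100)] = √[5041 × 2740] = 3716.4957
r = 1240 / 3716.4957 ≈ 0.334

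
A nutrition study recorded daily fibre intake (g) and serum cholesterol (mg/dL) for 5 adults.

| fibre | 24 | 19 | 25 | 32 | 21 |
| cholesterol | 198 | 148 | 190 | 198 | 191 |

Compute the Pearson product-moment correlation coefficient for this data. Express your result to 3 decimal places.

0.660

n = 5, Σx = 121, Σy = 925, Σx² = 3027, Σy² = 172893, Σxy = 22661
nΣxy − ΣxΣy = 113305 − 111925 = 1380
nΣx² − (Σx)² = 15135 − 14641 = 494; nΣy² − (Σy)² = 864465 − 855625 = 8840
r = 1380 / √(494 × 8840) = 1380 / 2089.7273 ≈ 0.660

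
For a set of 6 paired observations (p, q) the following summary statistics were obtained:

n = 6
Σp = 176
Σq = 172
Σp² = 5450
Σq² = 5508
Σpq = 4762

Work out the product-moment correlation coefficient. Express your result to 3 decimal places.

-0.696

r = (nΣpq − ΣpΣq) / √[(nΣp² − (Σp)²)(nΣq² − (Σq)²)]
Numerator: 6×4762 − 176×172 = -1700
Denominator: √[(32700 − 30976)(33048 − 29584)] = √[1724 × 3464] = 2443.7545
r = -1700 / 2443.7545 ≈ -0.696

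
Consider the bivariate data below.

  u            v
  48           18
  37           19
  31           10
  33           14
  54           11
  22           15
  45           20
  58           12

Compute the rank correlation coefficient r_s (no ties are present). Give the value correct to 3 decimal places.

-0.024

Rank u: 6, 4, 2, 3, 7, 1, 5, 8
Rank v: 6, 7, 1, 4, 2, 5, 8, 3
d = rank(u) − rank(v): 0, -3, 1, -1, 5, -4, -3, 5; Σd² = 86
ρ = 1 − 6Σd² / [n(n²−1)] = 1 − 6×86 / (8×63) = 1 − 516/504 ≈ -0.024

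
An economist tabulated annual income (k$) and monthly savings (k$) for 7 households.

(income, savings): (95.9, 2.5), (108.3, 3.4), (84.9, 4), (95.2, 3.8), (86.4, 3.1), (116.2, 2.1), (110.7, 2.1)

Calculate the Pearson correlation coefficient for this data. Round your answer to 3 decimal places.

-0.681

n = 7, Σx = 697.6, Σy = 21, Σx² = 70418.64, Σy² = 66.68, Σxy = 2053.66
nΣxy − ΣxΣy = 14375.62 − 14649.6 = -273.98
nΣx² − (Σx)² = 492930.48 − 486645.76 = 6284.72; nΣy² − (Σy)² = 466.76 − 441 = 25.76
r = -273.98 / √(6284.72 × 25.76) = -273.98 / 402.3610 ≈ -0.681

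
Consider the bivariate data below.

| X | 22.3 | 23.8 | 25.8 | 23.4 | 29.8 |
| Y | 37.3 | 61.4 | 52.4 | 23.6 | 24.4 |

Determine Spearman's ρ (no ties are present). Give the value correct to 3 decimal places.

Rank X: 1, 3, 4, 2, 5
Rank Y: 3, 5, 4, 1, 2
d = rank(X) − rank(Y): -2, -2, 0, 1, 3; Σd² = 18
ρ = 1 − 6Σd² / [n(n²−1)] = 1 − 6×18 / (5×24) = 1 − 108/120 ≈ 0.100

0.100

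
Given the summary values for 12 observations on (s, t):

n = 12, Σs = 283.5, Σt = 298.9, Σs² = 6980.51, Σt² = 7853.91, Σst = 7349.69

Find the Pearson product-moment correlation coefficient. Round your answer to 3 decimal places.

0.848

r = (nΣst − ΣsΣt) / √[(nΣs² − (Σs)²)(nΣt² − (Σt)²)]
Numerator: 12×7349.69 − 283.5×298.9 = 3458.13
Denominator: √[(83766.12 − 80372.25)(94246.92 − 89341.21)] = √[3393.87 × 4905.71] = 4080.3605
r = 3458.13 / 4080.3605 ≈ 0.848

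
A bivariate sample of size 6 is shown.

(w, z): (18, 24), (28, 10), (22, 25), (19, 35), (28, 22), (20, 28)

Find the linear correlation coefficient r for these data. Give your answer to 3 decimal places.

n = 6, Σw = 135, Σz = 144, Σw² = 3137, Σz² = 3794, Σwz = 3103
nΣwz − ΣwΣz = 18618 − 19440 = -822
nΣw² − (Σw)² = 18822 − 18225 = 597; nΣz² − (Σz)² = 22764 − 20736 = 2028
r = -822 / √(597 × 2028) = -822 / 1100.3254 ≈ -0.747

-0.747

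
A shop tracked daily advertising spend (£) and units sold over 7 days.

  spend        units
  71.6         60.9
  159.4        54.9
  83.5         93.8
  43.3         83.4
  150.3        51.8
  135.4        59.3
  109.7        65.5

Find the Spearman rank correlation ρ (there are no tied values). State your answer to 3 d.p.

Rank spend: 2, 7, 3, 1, 6, 5, 4
Rank units: 4, 2, 7, 6, 1, 3, 5
d = rank(spend) − rank(units): -2, 5, -4, -5, 5, 2, -1; Σd² = 100
ρ = 1 − 6Σd² / [n(n²−1)] = 1 − 6×100 / (7×48) = 1 − 600/336 ≈ -0.786

-0.786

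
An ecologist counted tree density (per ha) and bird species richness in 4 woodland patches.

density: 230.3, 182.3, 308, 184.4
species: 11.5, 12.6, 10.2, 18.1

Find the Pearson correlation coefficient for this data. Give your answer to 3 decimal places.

n = 4, Σx = 905, Σy = 52.4, Σx² = 215138.74, Σy² = 722.66, Σxy = 11424.67
nΣxy − ΣxΣy = 45698.68 − 47422 = -1723.32
nΣx² − (Σx)² = 860554.96 − 819025 = 41529.96; nΣy² − (Σy)² = 2890.64 − 2745.76 = 144.88
r = -1723.32 / √(41529.96 × 144.88) = -1723.32 / 2452.9290 ≈ -0.703

-0.703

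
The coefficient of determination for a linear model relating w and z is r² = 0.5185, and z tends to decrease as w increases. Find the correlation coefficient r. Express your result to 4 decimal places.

|r| = √0.5185 = 0.7201
The association is negative, so r = −0.7201.

-0.7201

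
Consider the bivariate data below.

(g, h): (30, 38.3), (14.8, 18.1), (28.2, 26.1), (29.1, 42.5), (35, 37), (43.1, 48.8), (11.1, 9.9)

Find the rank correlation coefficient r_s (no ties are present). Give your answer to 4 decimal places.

Rank g: 5, 2, 3, 4, 6, 7, 1
Rank h: 5, 2, 3, 6, 4, 7, 1
d = rank(g) − rank(h): 0, 0, 0, -2, 2, 0, 0; Σd² = 8
ρ = 1 − 6Σd² / [n(n²−1)] = 1 − 6×8 / (7×48) = 1 − 48/336 ≈ 0.8571

0.8571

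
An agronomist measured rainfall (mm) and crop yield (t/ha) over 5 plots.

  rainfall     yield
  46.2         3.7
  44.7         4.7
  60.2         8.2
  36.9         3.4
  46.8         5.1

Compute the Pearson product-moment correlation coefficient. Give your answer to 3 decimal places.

0.937

n = 5, Σx = 234.8, Σy = 25.1, Σx² = 11308.42, Σy² = 140.59, Σxy = 1238.81
nΣxy − ΣxΣy = 6194.05 − 5893.48 = 300.57
nΣx² − (Σx)² = 56542.1 − 55131.04 = 1411.06; nΣy² − (Σy)² = 702.95 − 630.01 = 72.94
r = 300.57 / √(1411.06 × 72.94) = 300.57 / 320.8157 ≈ 0.937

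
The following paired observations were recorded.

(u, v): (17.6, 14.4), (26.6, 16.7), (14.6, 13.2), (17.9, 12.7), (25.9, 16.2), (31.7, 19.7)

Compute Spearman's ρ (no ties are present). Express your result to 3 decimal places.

0.829

Rank u: 2, 5, 1, 3, 4, 6
Rank v: 3, 5, 2, 1, 4, 6
d = rank(u) − rank(v): -1, 0, -1, 2, 0, 0; Σd² = 6
ρ = 1 − 6Σd² / [n(n²−1)] = 1 − 6×6 / (6×35) = 1 − 36/210 ≈ 0.829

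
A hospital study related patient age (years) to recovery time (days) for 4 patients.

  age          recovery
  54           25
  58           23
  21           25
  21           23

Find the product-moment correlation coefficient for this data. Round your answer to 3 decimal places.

n = 4, Σx = 154, Σy = 96, Σx² = 7162, Σy² = 2308, Σxy = 3692
nΣxy − ΣxΣy = 14768 − 14784 = -16
nΣx² − (Σx)² = 28648 − 23716 = 4932; nΣy² − (Σy)² = 9232 − 9216 = 16
r = -16 / √(4932 × 16) = -16 / 280.9128 ≈ -0.057

-0.057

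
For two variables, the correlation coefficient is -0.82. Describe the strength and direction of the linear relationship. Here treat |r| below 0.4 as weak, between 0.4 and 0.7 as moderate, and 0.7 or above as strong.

strong negative

r = -0.82 < 0 so the relationship is negative.
|r| = 0.82, which falls in the strong range.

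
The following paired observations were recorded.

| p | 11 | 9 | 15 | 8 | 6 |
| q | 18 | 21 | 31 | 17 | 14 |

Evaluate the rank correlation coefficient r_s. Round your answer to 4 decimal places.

Rank p: 4, 3, 5, 2, 1
Rank q: 3, 4, 5, 2, 1
d = rank(p) − rank(q): 1, -1, 0, 0, 0; Σd² = 2
ρ = 1 − 6Σd² / [n(n²−1)] = 1 − 6×2 / (5×24) = 1 − 12/120 ≈ 0.9000

0.9000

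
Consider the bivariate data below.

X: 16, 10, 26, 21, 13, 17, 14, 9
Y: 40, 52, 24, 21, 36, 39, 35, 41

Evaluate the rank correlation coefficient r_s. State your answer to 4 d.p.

-0.7619

Rank X: 5, 2, 8, 7, 3, 6, 4, 1
Rank Y: 6, 8, 2, 1, 4, 5, 3, 7
d = rank(X) − rank(Y): -1, -6, 6, 6, -1, 1, 1, -6; Σd² = 148
ρ = 1 − 6Σd² / [n(n²−1)] = 1 − 6×148 / (8×63) = 1 − 888/504 ≈ -0.7619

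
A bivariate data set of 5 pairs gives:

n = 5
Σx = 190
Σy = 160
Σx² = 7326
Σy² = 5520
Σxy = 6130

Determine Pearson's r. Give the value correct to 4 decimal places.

r = (nΣxy − ΣxΣy) / √[(nΣx² − (Σx)²)(nΣy² − (Σy)²)]
Numerator: 5×6130 − 190×160 = 250
Denominator: √[(36630 − 36100)(27600 − 25600)] = √[530 × 2000] = 1029.5630
r = 250 / 1029.5630 ≈ 0.2428

0.2428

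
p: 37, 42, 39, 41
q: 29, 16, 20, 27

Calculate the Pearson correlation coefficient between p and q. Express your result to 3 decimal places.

-0.621

n = 4, Σp = 159, Σq = 92, Σp² = 6335, Σq² = 2226, Σpq = 3632
nΣpq − ΣpΣq = 14528 − 14628 = -100
nΣp² − (Σp)² = 25340 − 25281 = 59; nΣq² − (Σq)² = 8904 − 8464 = 440
r = -100 / √(59 × 440) = -100 / 161.1211 ≈ -0.621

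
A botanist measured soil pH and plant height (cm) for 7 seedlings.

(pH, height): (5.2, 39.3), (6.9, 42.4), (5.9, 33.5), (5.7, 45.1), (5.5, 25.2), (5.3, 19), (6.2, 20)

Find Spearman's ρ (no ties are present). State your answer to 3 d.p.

Rank pH: 1, 7, 5, 4, 3, 2, 6
Rank height: 5, 6, 4, 7, 3, 1, 2
d = rank(pH) − rank(height): -4, 1, 1, -3, 0, 1, 4; Σd² = 44
ρ = 1 − 6Σd² / [n(n²−1)] = 1 − 6×44 / (7×48) = 1 − 264/336 ≈ 0.214

0.214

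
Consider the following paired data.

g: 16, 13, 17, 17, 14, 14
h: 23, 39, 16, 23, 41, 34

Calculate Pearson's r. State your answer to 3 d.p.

n = 6, Σg = 91, Σh = 176, Σg² = 1395, Σh² = 5672, Σgh = 2588
nΣgh − ΣgΣh = 15528 − 16016 = -488
nΣg² − (Σg)² = 8370 − 8281 = 89; nΣh² − (Σh)² = 34032 − 30976 = 3056
r = -488 / √(89 × 3056) = -488 / 521.5209 ≈ -0.936

-0.936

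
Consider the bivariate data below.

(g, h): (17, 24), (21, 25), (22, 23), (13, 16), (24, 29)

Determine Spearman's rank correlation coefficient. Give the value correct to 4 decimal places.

Rank g: 2, 3, 4, 1, 5
Rank h: 3, 4, 2, 1, 5
d = rank(g) − rank(h): -1, -1, 2, 0, 0; Σd² = 6
ρ = 1 − 6Σd² / [n(n²−1)] = 1 − 6×6 / (5×24) = 1 − 36/120 ≈ 0.7000

0.7000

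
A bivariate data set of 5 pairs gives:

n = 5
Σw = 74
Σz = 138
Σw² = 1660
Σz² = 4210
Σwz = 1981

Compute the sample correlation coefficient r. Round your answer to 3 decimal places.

-0.129

r = (nΣwz − ΣwΣz) / √[(nΣw² − (Σw)²)(nΣz² − (Σz)²)]
Numerator: 5×1981 − 74×138 = -307
Denominator: √[(8300 − 5476)(21050 − 19044)] = √[2824 × 2006] = 2380.1143
r = -307 / 2380.1143 ≈ -0.129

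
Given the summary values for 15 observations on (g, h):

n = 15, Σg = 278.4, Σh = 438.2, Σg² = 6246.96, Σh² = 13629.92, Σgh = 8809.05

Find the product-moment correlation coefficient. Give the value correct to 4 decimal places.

0.7147

r = (nΣgh − ΣgΣh) / √[(nΣg² − (Σg)²)(nΣh² − (Σh)²)]
Numerator: 15×8809.05 − 278.4×438.2 = 10140.87
Denominator: √[(93704.4 − 77506.56)(204448.8 − 192019.24)] = √[16197.84 × 12429.56] = 14189.1516
r = 10140.87 / 14189.1516 ≈ 0.7147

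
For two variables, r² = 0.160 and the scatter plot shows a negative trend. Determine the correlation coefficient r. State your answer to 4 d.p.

-0.4000

|r| = √0.160 = 0.4000
The association is negative, so r = −0.4000.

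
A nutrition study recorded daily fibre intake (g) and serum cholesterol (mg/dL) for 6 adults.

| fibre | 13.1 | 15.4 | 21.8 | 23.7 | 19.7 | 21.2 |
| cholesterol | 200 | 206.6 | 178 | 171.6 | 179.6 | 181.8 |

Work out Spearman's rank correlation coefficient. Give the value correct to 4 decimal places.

-0.8857

Rank fibre: 1, 2, 5, 6, 3, 4
Rank cholesterol: 5, 6, 2, 1, 3, 4
d = rank(fibre) − rank(cholesterol): -4, -4, 3, 5, 0, 0; Σd² = 66
ρ = 1 − 6Σd² / [n(n²−1)] = 1 − 6×66 / (6×35) = 1 − 396/210 ≈ -0.8857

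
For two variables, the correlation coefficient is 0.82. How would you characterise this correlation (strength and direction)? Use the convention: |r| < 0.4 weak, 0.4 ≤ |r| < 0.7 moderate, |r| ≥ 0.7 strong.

strong positive

r = 0.82 > 0 so the relationship is positive.
|r| = 0.82, which falls in the strong range.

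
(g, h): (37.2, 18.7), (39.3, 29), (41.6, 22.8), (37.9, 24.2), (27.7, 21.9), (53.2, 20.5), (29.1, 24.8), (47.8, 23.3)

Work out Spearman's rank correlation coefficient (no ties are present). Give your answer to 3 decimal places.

Rank g: 3, 5, 6, 4, 1, 8, 2, 7
Rank h: 1, 8, 4, 6, 3, 2, 7, 5
d = rank(g) − rank(h): 2, -3, 2, -2, -2, 6, -5, 2; Σd² = 90
ρ = 1 − 6Σd² / [n(n²−1)] = 1 − 6×90 / (8×63) = 1 − 540/504 ≈ -0.071

-0.071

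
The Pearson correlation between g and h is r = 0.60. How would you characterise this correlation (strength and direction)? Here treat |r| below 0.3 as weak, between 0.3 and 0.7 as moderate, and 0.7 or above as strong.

r = 0.60 > 0 so the relationship is positive.
|r| = 0.60, which falls in the moderate range.

moderate positive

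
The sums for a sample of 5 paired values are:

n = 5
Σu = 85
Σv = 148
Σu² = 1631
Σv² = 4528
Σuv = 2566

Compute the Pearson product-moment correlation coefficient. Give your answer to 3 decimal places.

r = (nΣuv − ΣuΣv) / √[(nΣu² − (Σu)²)(nΣv² − (Σv)²)]
Numerator: 5×2566 − 85×148 = 250
Denominator: √[(8155 − 7225)(22640 − 21904)] = √[930 × 736] = 827.3331
r = 250 / 827.3331 ≈ 0.302

0.302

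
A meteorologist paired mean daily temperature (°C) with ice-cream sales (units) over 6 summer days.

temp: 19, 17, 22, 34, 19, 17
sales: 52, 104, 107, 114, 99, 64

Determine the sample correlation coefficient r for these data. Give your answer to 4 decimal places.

0.5264

n = 6, Σx = 128, Σy = 540, Σx² = 2940, Σy² = 51862, Σxy = 11955
nΣxy − ΣxΣy = 71730 − 69120 = 2610
nΣx² − (Σx)² = 17640 − 16384 = 1256; nΣy² − (Σy)² = 311172 − 291600 = 19572
r = 2610 / √(1256 × 19572) = 2610 / 4958.0674 ≈ 0.5264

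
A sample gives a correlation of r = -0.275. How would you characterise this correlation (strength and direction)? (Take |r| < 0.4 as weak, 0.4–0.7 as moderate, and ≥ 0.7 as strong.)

r = -0.275 < 0 so the relationship is negative.
|r| = 0.275, which falls in the weak range.

weak negative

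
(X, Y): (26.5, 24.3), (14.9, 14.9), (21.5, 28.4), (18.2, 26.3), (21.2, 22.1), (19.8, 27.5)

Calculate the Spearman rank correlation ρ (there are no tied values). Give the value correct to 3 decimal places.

0.371

Rank X: 6, 1, 5, 2, 4, 3
Rank Y: 3, 1, 6, 4, 2, 5
d = rank(X) − rank(Y): 3, 0, -1, -2, 2, -2; Σd² = 22
ρ = 1 − 6Σd² / [n(n²−1)] = 1 − 6×22 / (6×35) = 1 − 132/210 ≈ 0.371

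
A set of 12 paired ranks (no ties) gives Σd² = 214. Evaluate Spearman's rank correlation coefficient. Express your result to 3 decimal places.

ρ = 1 − 6Σd² / [n(n²−1)] = 1 − 6×214 / (12×143)
  = 1 − 1284/1716 = 1 − 0.7483 ≈ 0.252

0.252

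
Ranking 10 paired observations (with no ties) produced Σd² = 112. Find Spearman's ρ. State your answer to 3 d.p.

0.321

ρ = 1 − 6Σd² / [n(n²−1)] = 1 − 6×112 / (10×99)
  = 1 − 672/990 = 1 − 0.6788 ≈ 0.321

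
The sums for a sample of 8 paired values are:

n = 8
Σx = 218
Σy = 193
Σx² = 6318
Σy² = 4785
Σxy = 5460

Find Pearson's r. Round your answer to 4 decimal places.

0.9101

r = (nΣxy − ΣxΣy) / √[(nΣx² − (Σx)²)(nΣy² − (Σy)²)]
Numerator: 8×5460 − 218×193 = 1606
Denominator: √[(50544 − 47524)(38280 − 37249)] = √[3020 × 1031] = 1764.5453
r = 1606 / 1764.5453 ≈ 0.9101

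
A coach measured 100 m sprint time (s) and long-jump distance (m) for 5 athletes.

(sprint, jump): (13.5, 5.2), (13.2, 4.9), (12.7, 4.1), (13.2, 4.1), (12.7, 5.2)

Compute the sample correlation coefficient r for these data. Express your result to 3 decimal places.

0.254

n = 5, Σx = 65.3, Σy = 23.5, Σx² = 853.31, Σy² = 111.71, Σxy = 307.11
nΣxy − ΣxΣy = 1535.55 − 1534.55 = 1
nΣx² − (Σx)² = 4266.55 − 4264.09 = 2.46; nΣy² − (Σy)² = 558.55 − 552.25 = 6.3
r = 1 / √(2.46 × 6.3) = 1 / 3.9367 ≈ 0.254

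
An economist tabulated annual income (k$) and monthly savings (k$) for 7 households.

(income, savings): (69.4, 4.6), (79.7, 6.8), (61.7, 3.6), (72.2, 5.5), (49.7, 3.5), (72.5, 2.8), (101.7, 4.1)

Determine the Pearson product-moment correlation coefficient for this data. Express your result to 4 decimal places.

0.2799

n = 7, Σx = 506.9, Σy = 30.9, Σx² = 38257.41, Σy² = 147.51, Σxy = 2274.34
nΣxy − ΣxΣy = 15920.38 − 15663.21 = 257.17
nΣx² − (Σx)² = 267801.87 − 256947.61 = 10854.26; nΣy² − (Σy)² = 1032.57 − 954.81 = 77.76
r = 257.17 / √(10854.26 × 77.76) = 257.17 / 918.7096 ≈ 0.2799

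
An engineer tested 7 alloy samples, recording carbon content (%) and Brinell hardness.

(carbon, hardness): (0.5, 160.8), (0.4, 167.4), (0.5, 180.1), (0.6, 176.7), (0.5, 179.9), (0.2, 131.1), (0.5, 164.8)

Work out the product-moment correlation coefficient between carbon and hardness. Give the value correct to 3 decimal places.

0.869

n = 7, Σx = 3.2, Σy = 1160.8, Σx² = 1.56, Σy² = 194248.56, Σxy = 542
nΣxy − ΣxΣy = 3794 − 3714.56 = 79.44
nΣx² − (Σx)² = 10.92 − 10.24 = 0.68; nΣy² − (Σy)² = 1359739.92 − 1347456.64 = 12283.28
r = 79.44 / √(0.68 × 12283.28) = 79.44 / 91.3927 ≈ 0.869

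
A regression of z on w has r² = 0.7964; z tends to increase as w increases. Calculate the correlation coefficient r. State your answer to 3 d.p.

|r| = √0.7964 = 0.892
The association is positive, so r = 0.892.

0.892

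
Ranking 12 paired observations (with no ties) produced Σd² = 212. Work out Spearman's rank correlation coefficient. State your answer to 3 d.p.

ρ = 1 − 6Σd² / [n(n²−1)] = 1 − 6×212 / (12×143)
  = 1 − 1272/1716 = 1 − 0.7413 ≈ 0.259

0.259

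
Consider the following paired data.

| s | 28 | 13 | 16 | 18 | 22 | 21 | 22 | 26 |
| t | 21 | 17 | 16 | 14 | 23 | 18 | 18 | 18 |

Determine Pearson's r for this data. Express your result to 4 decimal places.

0.5765

n = 8, Σs = 166, Σt = 145, Σs² = 3618, Σt² = 2683, Σst = 3065
nΣst − ΣsΣt = 24520 − 24070 = 450
nΣs² − (Σs)² = 28944 − 27556 = 1388; nΣt² − (Σt)² = 21464 − 21025 = 439
r = 450 / √(1388 × 439) = 450 / 780.5972 ≈ 0.5765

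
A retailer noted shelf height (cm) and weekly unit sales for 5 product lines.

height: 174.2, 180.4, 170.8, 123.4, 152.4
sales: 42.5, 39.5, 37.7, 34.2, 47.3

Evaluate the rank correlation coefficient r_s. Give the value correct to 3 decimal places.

0.300

Rank height: 4, 5, 3, 1, 2
Rank sales: 4, 3, 2, 1, 5
d = rank(height) − rank(sales): 0, 2, 1, 0, -3; Σd² = 14
ρ = 1 − 6Σd² / [n(n²−1)] = 1 − 6×14 / (5×24) = 1 − 84/120 ≈ 0.300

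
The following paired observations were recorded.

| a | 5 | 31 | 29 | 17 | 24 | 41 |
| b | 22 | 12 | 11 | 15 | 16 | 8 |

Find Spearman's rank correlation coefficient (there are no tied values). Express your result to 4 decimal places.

Rank a: 1, 5, 4, 2, 3, 6
Rank b: 6, 3, 2, 4, 5, 1
d = rank(a) − rank(b): -5, 2, 2, -2, -2, 5; Σd² = 66
ρ = 1 − 6Σd² / [n(n²−1)] = 1 − 6×66 / (6×35) = 1 − 396/210 ≈ -0.8857

-0.8857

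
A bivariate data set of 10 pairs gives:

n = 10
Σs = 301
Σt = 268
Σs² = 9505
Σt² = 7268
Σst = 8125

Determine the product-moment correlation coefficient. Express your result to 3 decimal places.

r = (nΣst − ΣsΣt) / √[(nΣs² − (Σs)²)(nΣt² − (Σt)²)]
Numerator: 10×8125 − 301×268 = 582
Denominator: √[(95050 − 90601)(72680 − 71824)] = √[4449 × 856] = 1951.4979
r = 582 / 1951.4979 ≈ 0.298

0.298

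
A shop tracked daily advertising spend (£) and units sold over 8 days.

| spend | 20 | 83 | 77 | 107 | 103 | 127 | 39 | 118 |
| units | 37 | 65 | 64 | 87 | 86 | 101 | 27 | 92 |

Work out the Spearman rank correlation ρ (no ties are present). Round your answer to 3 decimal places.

Rank spend: 1, 4, 3, 6, 5, 8, 2, 7
Rank units: 2, 4, 3, 6, 5, 8, 1, 7
d = rank(spend) − rank(units): -1, 0, 0, 0, 0, 0, 1, 0; Σd² = 2
ρ = 1 − 6Σd² / [n(n²−1)] = 1 − 6×2 / (8×63) = 1 − 12/504 ≈ 0.976

0.976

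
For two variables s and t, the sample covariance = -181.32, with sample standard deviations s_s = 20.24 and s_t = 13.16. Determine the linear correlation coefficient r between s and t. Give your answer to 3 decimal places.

r = Cov(s,t) / (s_s · s_t) = -181.32 / (20.24 × 13.16)
  = -181.32 / 266.3584 ≈ -0.681

-0.681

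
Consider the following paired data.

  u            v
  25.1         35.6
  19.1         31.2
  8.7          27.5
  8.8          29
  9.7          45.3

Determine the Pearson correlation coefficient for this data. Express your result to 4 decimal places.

0.0737

n = 5, Σu = 71.4, Σv = 168.6, Σu² = 1242.04, Σv² = 5890.14, Σuv = 2423.34
nΣuv − ΣuΣv = 12116.7 − 12038.04 = 78.66
nΣu² − (Σu)² = 6210.2 − 5097.96 = 1112.24; nΣv² − (Σv)² = 29450.7 − 28425.96 = 1024.74
r = 78.66 / √(1112.24 × 1024.74) = 78.66 / 1067.5939 ≈ 0.0737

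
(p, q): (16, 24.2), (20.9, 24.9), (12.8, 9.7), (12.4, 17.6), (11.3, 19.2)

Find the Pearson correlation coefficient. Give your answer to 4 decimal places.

0.6661

n = 5, Σp = 73.4, Σq = 95.6, Σp² = 1138.1, Σq² = 1978.14, Σpq = 1466.97
nΣpq − ΣpΣq = 7334.85 − 7017.04 = 317.81
nΣp² − (Σp)² = 5690.5 − 5387.56 = 302.94; nΣq² − (Σq)² = 9890.7 − 9139.36 = 751.34
r = 317.81 / √(302.94 × 751.34) = 317.81 / 477.0859 ≈ 0.6661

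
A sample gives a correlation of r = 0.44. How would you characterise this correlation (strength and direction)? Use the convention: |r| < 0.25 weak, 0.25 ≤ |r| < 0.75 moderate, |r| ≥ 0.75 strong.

moderate positive

r = 0.44 > 0 so the relationship is positive.
|r| = 0.44, which falls in the moderate range.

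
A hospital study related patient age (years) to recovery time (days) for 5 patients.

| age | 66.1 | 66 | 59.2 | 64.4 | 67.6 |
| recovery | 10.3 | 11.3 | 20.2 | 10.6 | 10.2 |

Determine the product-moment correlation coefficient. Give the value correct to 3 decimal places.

n = 5, Σx = 323.3, Σy = 62.6, Σx² = 20946.97, Σy² = 858.22, Σxy = 3994.63
nΣxy − ΣxΣy = 19973.15 − 20238.58 = -265.43
nΣx² − (Σx)² = 104734.85 − 104522.89 = 211.96; nΣy² − (Σy)² = 4291.1 − 3918.76 = 372.34
r = -265.43 / √(211.96 × 372.34) = -265.43 / 280.9291 ≈ -0.945

-0.945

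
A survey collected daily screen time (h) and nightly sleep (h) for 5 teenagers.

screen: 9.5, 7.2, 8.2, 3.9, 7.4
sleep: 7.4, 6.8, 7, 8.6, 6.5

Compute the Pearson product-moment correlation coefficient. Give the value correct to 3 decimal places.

-0.665

n = 5, Σx = 36.2, Σy = 36.3, Σx² = 279.3, Σy² = 266.21, Σxy = 258.3
nΣxy − ΣxΣy = 1291.5 − 1314.06 = -22.56
nΣx² − (Σx)² = 1396.5 − 1310.44 = 86.06; nΣy² − (Σy)² = 1331.05 − 1317.69 = 13.36
r = -22.56 / √(86.06 × 13.36) = -22.56 / 33.9081 ≈ -0.665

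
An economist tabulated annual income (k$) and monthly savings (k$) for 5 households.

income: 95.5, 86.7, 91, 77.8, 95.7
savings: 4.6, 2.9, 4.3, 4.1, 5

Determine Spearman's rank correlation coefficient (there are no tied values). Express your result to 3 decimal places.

0.900

Rank income: 4, 2, 3, 1, 5
Rank savings: 4, 1, 3, 2, 5
d = rank(income) − rank(savings): 0, 1, 0, -1, 0; Σd² = 2
ρ = 1 − 6Σd² / [n(n²−1)] = 1 − 6×2 / (5×24) = 1 − 12/120 ≈ 0.900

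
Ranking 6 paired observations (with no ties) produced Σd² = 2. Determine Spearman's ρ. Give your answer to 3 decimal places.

ρ = 1 − 6Σd² / [n(n²−1)] = 1 − 6×2 / (6×35)
  = 1 − 12/210 = 1 − 0.0571 ≈ 0.943

0.943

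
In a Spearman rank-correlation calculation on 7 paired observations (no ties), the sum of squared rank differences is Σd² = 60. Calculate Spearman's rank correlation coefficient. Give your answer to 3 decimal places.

-0.071

ρ = 1 − 6Σd² / [n(n²−1)] = 1 − 6×60 / (7×48)
  = 1 − 360/336 = 1 − 1.0714 ≈ -0.071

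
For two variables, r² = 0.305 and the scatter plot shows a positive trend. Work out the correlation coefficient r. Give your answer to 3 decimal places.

|r| = √0.305 = 0.552
The association is positive, so r = 0.552.

0.552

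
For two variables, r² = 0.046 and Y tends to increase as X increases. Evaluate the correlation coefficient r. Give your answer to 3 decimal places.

0.214

|r| = √0.046 = 0.214
The association is positive, so r = 0.214.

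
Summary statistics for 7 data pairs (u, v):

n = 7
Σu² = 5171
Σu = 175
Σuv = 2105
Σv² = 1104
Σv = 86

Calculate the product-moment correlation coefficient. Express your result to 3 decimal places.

-0.232

r = (nΣuv − ΣuΣv) / √[(nΣu² − (Σu)²)(nΣv² − (Σv)²)]
Numerator: 7×2105 − 175×86 = -315
Denominator: √[(36197 − 30625)(7728 − 7396)] = √[5572 × 332] = 1360.1118
r = -315 / 1360.1118 ≈ -0.232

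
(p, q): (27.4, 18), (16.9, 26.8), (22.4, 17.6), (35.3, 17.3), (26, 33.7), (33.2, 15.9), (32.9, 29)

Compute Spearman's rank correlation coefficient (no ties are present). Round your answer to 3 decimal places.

Rank p: 4, 1, 2, 7, 3, 6, 5
Rank q: 4, 5, 3, 2, 7, 1, 6
d = rank(p) − rank(q): 0, -4, -1, 5, -4, 5, -1; Σd² = 84
ρ = 1 − 6Σd² / [n(n²−1)] = 1 − 6×84 / (7×48) = 1 − 504/336 ≈ -0.500

-0.500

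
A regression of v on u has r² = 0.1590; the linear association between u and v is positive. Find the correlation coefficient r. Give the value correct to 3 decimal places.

|r| = √0.1590 = 0.399
The association is positive, so r = 0.399.

0.399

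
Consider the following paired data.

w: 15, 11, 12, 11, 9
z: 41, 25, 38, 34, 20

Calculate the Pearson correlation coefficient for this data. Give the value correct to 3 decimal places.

n = 5, Σw = 58, Σz = 158, Σw² = 692, Σz² = 5306, Σwz = 1900
nΣwz − ΣwΣz = 9500 − 9164 = 336
nΣw² − (Σw)² = 3460 − 3364 = 96; nΣz² − (Σz)² = 26530 − 24964 = 1566
r = 336 / √(96 × 1566) = 336 / 387.7319 ≈ 0.867

0.867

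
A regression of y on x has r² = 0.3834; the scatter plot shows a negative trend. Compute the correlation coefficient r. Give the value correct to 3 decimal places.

|r| = √0.3834 = 0.619
The association is negative, so r = −0.619.

-0.619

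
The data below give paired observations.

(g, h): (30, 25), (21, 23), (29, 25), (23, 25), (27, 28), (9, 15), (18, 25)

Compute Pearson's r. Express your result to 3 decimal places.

0.833

n = 7, Σg = 157, Σh = 166, Σg² = 3845, Σh² = 4038, Σgh = 3874
nΣgh − ΣgΣh = 27118 − 26062 = 1056
nΣg² − (Σg)² = 26915 − 24649 = 2266; nΣh² − (Σh)² = 28266 − 27556 = 710
r = 1056 / √(2266 × 710) = 1056 / 1268.4085 ≈ 0.833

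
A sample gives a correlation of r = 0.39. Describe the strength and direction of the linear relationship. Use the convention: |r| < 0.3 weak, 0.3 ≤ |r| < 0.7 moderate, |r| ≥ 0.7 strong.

r = 0.39 > 0 so the relationship is positive.
|r| = 0.39, which falls in the moderate range.

moderate positive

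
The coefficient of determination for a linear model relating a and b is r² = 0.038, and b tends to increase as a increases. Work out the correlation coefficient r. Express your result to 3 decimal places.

0.195

|r| = √0.038 = 0.195
The association is positive, so r = 0.195.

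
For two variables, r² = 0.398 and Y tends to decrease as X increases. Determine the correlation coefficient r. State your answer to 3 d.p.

-0.631

|r| = √0.398 = 0.631
The association is negative, so r = −0.631.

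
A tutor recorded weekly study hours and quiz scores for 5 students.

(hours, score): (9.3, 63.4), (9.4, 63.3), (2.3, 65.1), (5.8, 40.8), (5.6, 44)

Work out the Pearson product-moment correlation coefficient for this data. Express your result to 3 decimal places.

0.178

n = 5, Σx = 32.4, Σy = 276.6, Σx² = 245.14, Σy² = 15865.1, Σxy = 1817.41
nΣxy − ΣxΣy = 9087.05 − 8961.84 = 125.21
nΣx² − (Σx)² = 1225.7 − 1049.76 = 175.94; nΣy² − (Σy)² = 79325.5 − 76507.56 = 2817.94
r = 125.21 / √(175.94 × 2817.94) = 125.21 / 704.1224 ≈ 0.178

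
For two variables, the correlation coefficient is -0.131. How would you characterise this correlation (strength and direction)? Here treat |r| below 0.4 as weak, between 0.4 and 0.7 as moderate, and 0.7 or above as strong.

weak negative

r = -0.131 < 0 so the relationship is negative.
|r| = 0.131, which falls in the weak range.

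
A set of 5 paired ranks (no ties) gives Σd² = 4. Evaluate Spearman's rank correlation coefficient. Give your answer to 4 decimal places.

0.8000

ρ = 1 − 6Σd² / [n(n²−1)] = 1 − 6×4 / (5×24)
  = 1 − 24/120 = 1 − 0.20000 ≈ 0.8000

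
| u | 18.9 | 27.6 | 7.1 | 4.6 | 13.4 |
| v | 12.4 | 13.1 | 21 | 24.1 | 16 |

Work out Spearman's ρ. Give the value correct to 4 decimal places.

Rank u: 4, 5, 2, 1, 3
Rank v: 1, 2, 4, 5, 3
d = rank(u) − rank(v): 3, 3, -2, -4, 0; Σd² = 38
ρ = 1 − 6Σd² / [n(n²−1)] = 1 − 6×38 / (5×24) = 1 − 228/120 ≈ -0.9000

-0.9000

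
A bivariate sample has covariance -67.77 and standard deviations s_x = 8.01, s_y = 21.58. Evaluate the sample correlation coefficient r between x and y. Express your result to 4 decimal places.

r = Cov(x,y) / (s_x · s_y) = -67.77 / (8.01 × 21.58)
  = -67.77 / 172.8558 ≈ -0.3921

-0.3921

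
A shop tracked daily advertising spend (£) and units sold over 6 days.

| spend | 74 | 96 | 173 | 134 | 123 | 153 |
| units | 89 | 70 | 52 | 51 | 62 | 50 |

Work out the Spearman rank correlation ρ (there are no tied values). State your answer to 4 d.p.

Rank spend: 1, 2, 6, 4, 3, 5
Rank units: 6, 5, 3, 2, 4, 1
d = rank(spend) − rank(units): -5, -3, 3, 2, -1, 4; Σd² = 64
ρ = 1 − 6Σd² / [n(n²−1)] = 1 − 6×64 / (6×35) = 1 − 384/210 ≈ -0.8286

-0.8286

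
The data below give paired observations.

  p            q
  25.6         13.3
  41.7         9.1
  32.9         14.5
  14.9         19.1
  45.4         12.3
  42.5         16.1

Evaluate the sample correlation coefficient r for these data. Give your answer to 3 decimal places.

n = 6, Σp = 203, Σq = 84.4, Σp² = 7566.08, Σq² = 1245.26, Σpq = 2724.26
nΣpq − ΣpΣq = 16345.56 − 17133.2 = -787.64
nΣp² − (Σp)² = 45396.48 − 41209 = 4187.48; nΣq² − (Σq)² = 7471.56 − 7123.36 = 348.2
r = -787.64 / √(4187.48 × 348.2) = -787.64 / 1207.5101 ≈ -0.652

-0.652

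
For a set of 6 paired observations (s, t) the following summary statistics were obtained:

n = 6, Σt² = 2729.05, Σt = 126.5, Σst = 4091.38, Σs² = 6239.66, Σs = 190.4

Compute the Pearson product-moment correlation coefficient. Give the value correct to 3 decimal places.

r = (nΣst − ΣsΣt) / √[(nΣs² − (Σs)²)(nΣt² − (Σt)²)]
Numerator: 6×4091.38 − 190.4×126.5 = 462.68
Denominator: √[(37437.96 − 36252.16)(16374.3 − 16002.25)] = √[1185.8 × 372.05] = 664.2115
r = 462.68 / 664.2115 ≈ 0.697

0.697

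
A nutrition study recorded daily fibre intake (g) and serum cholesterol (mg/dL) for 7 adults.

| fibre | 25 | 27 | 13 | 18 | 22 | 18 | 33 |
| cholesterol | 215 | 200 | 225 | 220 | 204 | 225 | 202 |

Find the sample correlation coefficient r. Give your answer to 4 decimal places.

n = 7, Σx = 156, Σy = 1491, Σx² = 3744, Σy² = 318295, Σxy = 32864
nΣxy − ΣxΣy = 230048 − 232596 = -2548
nΣx² − (Σx)² = 26208 − 24336 = 1872; nΣy² − (Σy)² = 2228065 − 2223081 = 4984
r = -2548 / √(1872 × 4984) = -2548 / 3054.5127 ≈ -0.8342

-0.8342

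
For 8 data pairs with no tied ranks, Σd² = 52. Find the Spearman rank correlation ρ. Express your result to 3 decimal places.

ρ = 1 − 6Σd² / [n(n²−1)] = 1 − 6×52 / (8×63)
  = 1 − 312/504 = 1 − 0.6190 ≈ 0.381

0.381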